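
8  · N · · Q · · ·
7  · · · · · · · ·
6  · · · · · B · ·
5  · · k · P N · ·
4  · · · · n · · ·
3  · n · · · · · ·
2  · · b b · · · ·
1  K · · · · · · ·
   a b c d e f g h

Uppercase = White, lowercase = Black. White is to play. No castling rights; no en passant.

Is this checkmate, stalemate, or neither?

neither

White to move; white king on a1.
In check: yes, from the black knight on b3.
King squares — b1: attacked by Bc2; a2: available; b2: available.
Legal moves for White: Kb2, Ka2.
White is in check but has 2 legal moves → neither.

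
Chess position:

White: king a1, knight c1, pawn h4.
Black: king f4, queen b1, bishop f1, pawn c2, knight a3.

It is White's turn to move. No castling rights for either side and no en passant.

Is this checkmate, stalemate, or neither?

checkmate

White to move; white king on a1.
In check: yes, from the black queen on b1.
King squares — b1: attacked by Pc2; a2: attacked by Qb1; b2: attacked by Qb1.
Legal moves for White: none.
In check with no legal moves → checkmate.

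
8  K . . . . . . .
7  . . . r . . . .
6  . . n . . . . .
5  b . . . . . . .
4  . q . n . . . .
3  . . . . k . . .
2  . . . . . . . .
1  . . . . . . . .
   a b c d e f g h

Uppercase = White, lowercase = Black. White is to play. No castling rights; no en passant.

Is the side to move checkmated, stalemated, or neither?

stalemate

White to move; white king on a8.
In check: no.
King squares — a7: attacked by Nc6; b7: attacked by Qb4; b8: attacked by Qb4.
Legal moves for White: none.
Not in check and no legal moves → stalemate.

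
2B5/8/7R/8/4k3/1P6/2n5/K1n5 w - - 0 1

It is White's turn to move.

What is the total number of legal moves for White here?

White to move; king on a1.
In check: yes, from the black knight on c2.
Legal moves: Kb2, Kb1.
Count: 2.

2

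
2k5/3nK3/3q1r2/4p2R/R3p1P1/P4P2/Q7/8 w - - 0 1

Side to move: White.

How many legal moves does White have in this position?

White to move; king on e7.
In check: yes, from the black queen on d6.
Legal moves: Ke8.
Count: 1.

1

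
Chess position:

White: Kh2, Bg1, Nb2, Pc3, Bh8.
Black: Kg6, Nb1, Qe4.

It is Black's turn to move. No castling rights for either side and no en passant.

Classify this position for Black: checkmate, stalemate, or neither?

neither

Black to move; black king on g6.
In check: no.
Legal moves for Black include: Kh7, Kf7, Kh6, Kh5, Kg5, Kf5, Qe8, Qa8, Qe7, Qb7, Qe6, Qc6, Qf5, Qe5+, Qd5, Qh4+, Qg4, Qf4+, ... (list truncated; more exist).
Black has legal moves and is not in check → neither.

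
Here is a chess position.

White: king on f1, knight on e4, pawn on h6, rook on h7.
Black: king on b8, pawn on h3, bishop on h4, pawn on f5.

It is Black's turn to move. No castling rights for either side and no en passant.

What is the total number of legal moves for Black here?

12

Black to move; king on b8.
In check: no.
Legal moves: Kc8, Ka8, Bd8, Be7, Bf6, Bg5, Bg3, Bf2, Be1, fxe4, f4, h2.
Count: 12.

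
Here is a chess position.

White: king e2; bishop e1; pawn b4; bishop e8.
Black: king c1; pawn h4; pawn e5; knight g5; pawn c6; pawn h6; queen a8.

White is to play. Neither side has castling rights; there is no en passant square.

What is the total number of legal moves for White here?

White to move; king on e2.
In check: no.
Legal moves: Bf7, Bd7, Bg6, Bxc6, Bh5, Ke3, Kd3, Kf2, Kf1, Bxh4, Bg3, Bc3, Bf2, Bd2+, b5.
Count: 15.

15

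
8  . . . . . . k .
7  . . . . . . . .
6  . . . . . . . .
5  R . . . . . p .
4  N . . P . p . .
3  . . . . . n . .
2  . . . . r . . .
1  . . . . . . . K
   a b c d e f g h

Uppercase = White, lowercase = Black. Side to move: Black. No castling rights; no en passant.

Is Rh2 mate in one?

After Rh2: white king on h1; in check: yes, from the black rook on h2.
King squares — g1: attacked by Nf3; g2: attacked by Rh2; h2: attacked by Nf3.
White has no legal moves → checkmate.

yes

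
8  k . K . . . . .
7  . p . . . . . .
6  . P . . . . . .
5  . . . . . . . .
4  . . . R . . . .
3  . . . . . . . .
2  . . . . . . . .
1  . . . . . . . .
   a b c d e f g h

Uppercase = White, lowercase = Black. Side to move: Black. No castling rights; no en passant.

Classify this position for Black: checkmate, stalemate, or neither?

stalemate

Black to move; black king on a8.
In check: no.
King squares — a7: attacked by Pb6; b7: own pawn; b8: attacked by Kc8.
Legal moves for Black: none.
Not in check and no legal moves → stalemate.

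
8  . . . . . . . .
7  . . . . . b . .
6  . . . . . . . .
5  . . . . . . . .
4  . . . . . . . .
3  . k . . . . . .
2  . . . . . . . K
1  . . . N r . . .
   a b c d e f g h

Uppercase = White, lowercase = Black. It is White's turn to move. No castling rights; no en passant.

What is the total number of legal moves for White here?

7

White to move; king on h2.
In check: no.
Legal moves: Kh3, Kg3, Kg2, Ne3, Nc3, Nf2, Nb2.
Count: 7.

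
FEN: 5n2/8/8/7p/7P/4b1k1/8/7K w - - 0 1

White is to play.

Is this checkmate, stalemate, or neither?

stalemate

White to move; white king on h1.
In check: no.
King squares — g1: attacked by Be3; g2: attacked by Kg3; h2: attacked by Kg3.
Legal moves for White: none.
Not in check and no legal moves → stalemate.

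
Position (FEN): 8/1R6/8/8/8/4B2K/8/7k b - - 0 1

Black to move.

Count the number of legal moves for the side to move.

Black to move; king on h1.
In check: no.
Legal moves: none.
Count: 0.

0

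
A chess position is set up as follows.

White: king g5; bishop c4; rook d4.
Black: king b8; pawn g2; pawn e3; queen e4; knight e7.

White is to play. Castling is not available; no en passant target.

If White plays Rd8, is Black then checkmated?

no

After Rd8: black king on b8; in check: yes, from the white rook on d8.
Black has 4 legal replies: Kc7, Kb7, Ka7, Nc8.
In check but a legal move exists → not checkmate.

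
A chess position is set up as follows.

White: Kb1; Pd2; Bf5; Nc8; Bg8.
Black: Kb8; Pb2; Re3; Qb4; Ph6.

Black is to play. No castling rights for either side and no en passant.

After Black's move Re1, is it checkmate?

no

After Re1: white king on b1; in check: yes, from the black rook on e1.
White has 2 legal replies: Kc2, Ka2.
In check but a legal move exists → not checkmate.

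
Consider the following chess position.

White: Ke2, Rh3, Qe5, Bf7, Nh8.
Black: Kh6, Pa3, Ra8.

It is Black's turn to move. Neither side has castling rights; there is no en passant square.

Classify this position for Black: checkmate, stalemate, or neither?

checkmate

Black to move; black king on h6.
In check: yes, from the white rook on h3.
King squares — g5: attacked by Qe5; h5: attacked by Rh3; g6: attacked by Bf7; g7: attacked by Qe5; h7: attacked by Rh3.
Legal moves for Black: none.
In check with no legal moves → checkmate.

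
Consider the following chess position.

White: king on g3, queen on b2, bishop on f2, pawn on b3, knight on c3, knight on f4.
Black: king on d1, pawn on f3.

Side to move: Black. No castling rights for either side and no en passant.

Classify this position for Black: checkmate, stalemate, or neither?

Black to move; black king on d1.
In check: yes, from the white knight on c3.
King squares — c1: attacked by Qb2; e1: attacked by Bf2; c2: attacked by Qb2; d2: attacked by Qb2; e2: attacked by Qb2.
Legal moves for Black: none.
In check with no legal moves → checkmate.

checkmate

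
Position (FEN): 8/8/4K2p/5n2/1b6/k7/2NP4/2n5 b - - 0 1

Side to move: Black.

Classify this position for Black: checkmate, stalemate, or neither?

neither

Black to move; black king on a3.
In check: yes, from the white knight on c2.
Legal moves for Black: Ka4, Kb3, Kb2, Ka2.
Black is in check but has 4 legal moves → neither.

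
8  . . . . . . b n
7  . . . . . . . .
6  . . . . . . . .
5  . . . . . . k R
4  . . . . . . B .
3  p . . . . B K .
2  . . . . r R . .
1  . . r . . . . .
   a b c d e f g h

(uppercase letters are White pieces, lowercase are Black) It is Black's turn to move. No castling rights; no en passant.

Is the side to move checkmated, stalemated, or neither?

Black to move; black king on g5.
In check: yes, from the white rook on h5.
King squares — f4: attacked by Kg3; g4: attacked by Bf3; h4: attacked by Kg3; f5: attacked by Bg4; h5: attacked by Bg4; f6: available; g6: available; h6: attacked by Rh5.
Legal moves for Black: Kg6, Kf6.
Black is in check but has 2 legal moves → neither.

neither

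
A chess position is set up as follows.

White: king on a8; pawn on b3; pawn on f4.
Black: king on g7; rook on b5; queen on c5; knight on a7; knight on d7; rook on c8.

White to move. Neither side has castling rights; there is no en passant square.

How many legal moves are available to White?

0

White to move; king on a8.
In check: yes, from the black rook on c8.
Legal moves: none.
Count: 0.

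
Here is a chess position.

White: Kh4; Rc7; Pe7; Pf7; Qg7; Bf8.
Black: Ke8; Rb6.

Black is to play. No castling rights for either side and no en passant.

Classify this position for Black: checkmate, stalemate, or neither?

checkmate

Black to move; black king on e8.
In check: yes, from the white pawn on f7.
King squares — d7: attacked by Rc7; e7: attacked by Rc7; f7: attacked by Qg7; d8: attacked by Pe7; f8: attacked by Pe7.
Legal moves for Black: none.
In check with no legal moves → checkmate.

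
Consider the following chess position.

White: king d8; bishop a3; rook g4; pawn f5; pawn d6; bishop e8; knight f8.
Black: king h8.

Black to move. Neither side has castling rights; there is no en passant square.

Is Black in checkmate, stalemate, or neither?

stalemate

Black to move; black king on h8.
In check: no.
King squares — g7: attacked by Rg4; h7: attacked by Nf8; g8: attacked by Rg4.
Legal moves for Black: none.
Not in check and no legal moves → stalemate.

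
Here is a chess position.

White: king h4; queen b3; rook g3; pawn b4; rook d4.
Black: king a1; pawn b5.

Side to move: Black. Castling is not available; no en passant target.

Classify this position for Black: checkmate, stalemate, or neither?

stalemate

Black to move; black king on a1.
In check: no.
King squares — b1: attacked by Qb3; a2: attacked by Qb3; b2: attacked by Qb3.
Legal moves for Black: none.
Not in check and no legal moves → stalemate.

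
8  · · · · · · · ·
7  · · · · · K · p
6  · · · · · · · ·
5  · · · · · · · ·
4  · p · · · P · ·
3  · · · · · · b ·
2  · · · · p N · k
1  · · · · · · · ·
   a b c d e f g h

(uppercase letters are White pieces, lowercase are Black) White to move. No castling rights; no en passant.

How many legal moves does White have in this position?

White to move; king on f7.
In check: no.
Legal moves: Kg8, Kf8, Ke8, Kg7, Ke7, Kf6, Ke6, Ng4+, Ne4, Nh3, Nd3, Nh1, Nd1, f5.
Count: 14.

14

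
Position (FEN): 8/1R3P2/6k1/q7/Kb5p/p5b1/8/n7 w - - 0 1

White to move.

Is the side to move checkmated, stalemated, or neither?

White to move; white king on a4.
In check: yes, from the black queen on a5.
King squares — a3: attacked by Bb4; b3: attacked by Na1; b4: attacked by Qa5; a5: attacked by Bb4; b5: attacked by Qa5.
Legal moves for White: none.
In check with no legal moves → checkmate.

checkmate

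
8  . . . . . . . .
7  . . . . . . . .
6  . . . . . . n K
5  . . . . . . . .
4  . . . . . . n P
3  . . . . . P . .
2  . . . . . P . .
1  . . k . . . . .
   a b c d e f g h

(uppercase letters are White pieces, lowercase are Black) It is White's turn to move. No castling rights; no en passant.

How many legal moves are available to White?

White to move; king on h6.
In check: yes, from the black knight on g4.
Legal moves: Kh7, Kg7, Kxg6, Kh5, Kg5, fxg4.
Count: 6.

6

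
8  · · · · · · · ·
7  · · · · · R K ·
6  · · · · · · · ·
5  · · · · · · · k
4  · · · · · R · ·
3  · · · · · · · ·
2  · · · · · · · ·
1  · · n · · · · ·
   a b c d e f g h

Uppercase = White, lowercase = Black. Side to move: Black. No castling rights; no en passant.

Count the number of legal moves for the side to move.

5

Black to move; king on h5.
In check: no.
Legal moves: Kg5, Nd3, Nb3, Ne2, Na2.
Count: 5.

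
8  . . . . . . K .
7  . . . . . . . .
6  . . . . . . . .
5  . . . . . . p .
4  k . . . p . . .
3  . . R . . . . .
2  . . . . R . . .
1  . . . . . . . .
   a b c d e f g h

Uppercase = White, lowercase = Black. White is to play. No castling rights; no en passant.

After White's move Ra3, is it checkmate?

After Ra3: black king on a4; in check: yes, from the white rook on a3.
Black has 3 legal replies: Kb5, Kb4, Kxa3.
In check but a legal move exists → not checkmate.

no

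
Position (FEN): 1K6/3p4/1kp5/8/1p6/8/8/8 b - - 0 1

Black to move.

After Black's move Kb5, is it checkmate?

no

After Kb5: white king on b8; in check: no.
White is not in check, so this cannot be checkmate.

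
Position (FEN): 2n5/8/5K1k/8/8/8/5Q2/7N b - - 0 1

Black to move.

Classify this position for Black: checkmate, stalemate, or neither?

Black to move; black king on h6.
In check: no.
Legal moves for Black: Ne7, Na7, Nd6, Nb6, Kh7, Kh5.
Black has 6 legal moves and is not in check → neither.

neither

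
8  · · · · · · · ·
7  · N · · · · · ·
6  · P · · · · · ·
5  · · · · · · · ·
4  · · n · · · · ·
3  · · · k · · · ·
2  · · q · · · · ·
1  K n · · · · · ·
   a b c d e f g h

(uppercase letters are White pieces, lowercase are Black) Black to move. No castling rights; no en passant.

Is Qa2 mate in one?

After Qa2: white king on a1; in check: yes, from the black queen on a2.
White has 1 legal reply: Kxa2.
In check but a legal move exists → not checkmate.

no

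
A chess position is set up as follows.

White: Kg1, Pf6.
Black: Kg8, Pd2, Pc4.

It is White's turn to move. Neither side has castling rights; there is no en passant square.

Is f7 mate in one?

no

After f7: black king on g8; in check: yes, from the white pawn on f7.
Black has 5 legal replies: Kh8, Kf8, Kh7, Kg7, Kxf7.
In check but a legal move exists → not checkmate.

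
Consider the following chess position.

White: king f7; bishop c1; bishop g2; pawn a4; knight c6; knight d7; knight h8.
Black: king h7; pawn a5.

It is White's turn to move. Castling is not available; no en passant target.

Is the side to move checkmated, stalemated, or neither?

White to move; white king on f7.
In check: no.
Legal moves for White include: Ng6, Kf8, Ke8, Ke7, Kf6, Ke6, Nf8+, Ndb8, Nf6+, Nb6, Nde5, Nc5, Nd8, Ncb8, Ne7, Na7, Nce5, Nxa5, ... (list truncated; more exist).
White has legal moves and is not in check → neither.

neither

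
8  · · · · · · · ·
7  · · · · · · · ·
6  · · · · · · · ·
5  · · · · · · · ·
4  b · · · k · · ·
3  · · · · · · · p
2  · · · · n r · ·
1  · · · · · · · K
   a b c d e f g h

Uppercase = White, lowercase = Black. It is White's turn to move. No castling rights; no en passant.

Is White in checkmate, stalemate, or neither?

White to move; white king on h1.
In check: no.
King squares — g1: attacked by Ne2; g2: attacked by Rf2; h2: attacked by Rf2.
Legal moves for White: none.
Not in check and no legal moves → stalemate.

stalemate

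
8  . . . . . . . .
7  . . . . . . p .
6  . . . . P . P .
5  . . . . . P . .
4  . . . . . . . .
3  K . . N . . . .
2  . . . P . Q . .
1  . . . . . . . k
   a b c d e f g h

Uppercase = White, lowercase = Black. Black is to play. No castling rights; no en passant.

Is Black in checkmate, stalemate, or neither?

Black to move; black king on h1.
In check: no.
King squares — g1: attacked by Qf2; g2: attacked by Qf2; h2: attacked by Qf2.
Legal moves for Black: none.
Not in check and no legal moves → stalemate.

stalemate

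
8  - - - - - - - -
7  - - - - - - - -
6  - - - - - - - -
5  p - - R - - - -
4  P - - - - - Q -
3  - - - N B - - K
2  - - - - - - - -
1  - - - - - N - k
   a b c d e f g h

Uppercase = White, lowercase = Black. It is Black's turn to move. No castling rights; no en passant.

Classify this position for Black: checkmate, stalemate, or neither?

Black to move; black king on h1.
In check: no.
King squares — g1: attacked by Be3; g2: attacked by Kh3; h2: attacked by Nf1.
Legal moves for Black: none.
Not in check and no legal moves → stalemate.

stalemate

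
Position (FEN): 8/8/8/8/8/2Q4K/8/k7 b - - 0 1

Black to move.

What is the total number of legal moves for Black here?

2

Black to move; king on a1.
In check: yes, from the white queen on c3.
Legal moves: Ka2, Kb1.
Count: 2.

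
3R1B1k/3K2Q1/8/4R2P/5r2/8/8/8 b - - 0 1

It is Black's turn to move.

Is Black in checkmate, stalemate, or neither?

checkmate

Black to move; black king on h8.
In check: yes, from the white queen on g7.
King squares — g7: attacked by Bf8; h7: attacked by Qg7; g8: attacked by Qg7.
Legal moves for Black: none.
In check with no legal moves → checkmate.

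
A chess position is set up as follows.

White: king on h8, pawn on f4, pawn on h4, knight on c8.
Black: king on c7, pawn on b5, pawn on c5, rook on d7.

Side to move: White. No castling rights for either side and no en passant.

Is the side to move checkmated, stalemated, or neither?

neither

White to move; white king on h8.
In check: no.
Legal moves for White: Kg8, Ne7, Na7, Nd6, Nb6, h5, f5.
White has 7 legal moves and is not in check → neither.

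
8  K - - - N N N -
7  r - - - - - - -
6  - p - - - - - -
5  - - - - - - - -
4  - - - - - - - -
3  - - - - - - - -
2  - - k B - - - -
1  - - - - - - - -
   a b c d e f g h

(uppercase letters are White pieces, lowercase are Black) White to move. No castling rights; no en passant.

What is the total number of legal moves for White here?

White to move; king on a8.
In check: yes, from the black rook on a7.
Legal moves: Kb8, Kxa7.
Count: 2.

2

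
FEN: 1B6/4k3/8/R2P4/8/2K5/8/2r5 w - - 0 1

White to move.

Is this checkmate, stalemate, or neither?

White to move; white king on c3.
In check: yes, from the black rook on c1.
Legal moves for White: Kd4, Kb4, Kd3, Kb3, Kd2, Kb2.
White is in check but has 6 legal moves → neither.

neither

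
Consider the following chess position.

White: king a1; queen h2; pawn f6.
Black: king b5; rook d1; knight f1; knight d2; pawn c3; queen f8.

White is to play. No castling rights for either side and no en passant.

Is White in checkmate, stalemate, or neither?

neither

White to move; white king on a1.
In check: yes, from the black rook on d1.
King squares — b1: attacked by Rd1; a2: available; b2: attacked by Pc3.
Legal moves for White: Ka2.
White is in check but has 1 legal move → neither.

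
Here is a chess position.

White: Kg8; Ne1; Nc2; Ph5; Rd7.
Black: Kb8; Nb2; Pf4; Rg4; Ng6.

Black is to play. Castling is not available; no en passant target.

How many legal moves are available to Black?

Black to move; king on b8.
In check: no.
Legal moves: Kc8, Ka8, Nh8+, Nf8+, Ne7+, Ne5+, Nh4+, Rg5, Rh4, Rg3, Rg2, Rg1, Nc4, Na4, Nd3, Nd1, f3.
Count: 17.

17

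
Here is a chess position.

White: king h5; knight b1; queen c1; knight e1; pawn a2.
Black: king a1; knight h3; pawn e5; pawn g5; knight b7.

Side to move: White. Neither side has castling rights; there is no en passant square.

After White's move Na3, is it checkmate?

no

After Na3: black king on a1; in check: yes, from the white queen on c1.
Black has 1 legal reply: Kxa2.
In check but a legal move exists → not checkmate.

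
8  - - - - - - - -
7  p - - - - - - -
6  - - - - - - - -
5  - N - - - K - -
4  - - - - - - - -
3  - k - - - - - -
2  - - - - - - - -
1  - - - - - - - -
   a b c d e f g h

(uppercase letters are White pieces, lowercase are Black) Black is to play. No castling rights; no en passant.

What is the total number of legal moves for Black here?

8

Black to move; king on b3.
In check: no.
Legal moves: Kc4, Kb4, Ka4, Kc2, Kb2, Ka2, a6, a5.
Count: 8.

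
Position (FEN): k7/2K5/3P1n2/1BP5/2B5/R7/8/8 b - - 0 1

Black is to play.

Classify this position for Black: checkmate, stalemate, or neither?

Black to move; black king on a8.
In check: yes, from the white rook on a3.
King squares — a7: attacked by Ra3; b7: attacked by Kc7; b8: attacked by Kc7.
Legal moves for Black: none.
In check with no legal moves → checkmate.

checkmate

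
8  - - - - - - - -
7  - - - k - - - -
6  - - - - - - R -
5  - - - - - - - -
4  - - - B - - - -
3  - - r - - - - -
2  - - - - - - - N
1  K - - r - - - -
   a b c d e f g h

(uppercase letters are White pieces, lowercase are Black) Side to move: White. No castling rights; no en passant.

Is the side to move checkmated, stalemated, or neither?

neither

White to move; white king on a1.
In check: yes, from the black rook on d1.
Legal moves for White: Kb2, Ka2.
White is in check but has 2 legal moves → neither.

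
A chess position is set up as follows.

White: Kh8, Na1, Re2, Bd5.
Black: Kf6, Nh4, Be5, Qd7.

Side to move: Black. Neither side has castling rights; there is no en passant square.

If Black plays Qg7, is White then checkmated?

After Qg7: white king on h8; in check: yes, from the black queen on g7.
King squares — g7: attacked by Kf6; h7: attacked by Qg7; g8: attacked by Qg7.
White has no legal moves → checkmate.

yes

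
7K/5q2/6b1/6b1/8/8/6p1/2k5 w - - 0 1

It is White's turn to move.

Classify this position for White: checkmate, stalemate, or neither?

stalemate

White to move; white king on h8.
In check: no.
King squares — g7: attacked by Qf7; h7: attacked by Bg6; g8: attacked by Qf7.
Legal moves for White: none.
Not in check and no legal moves → stalemate.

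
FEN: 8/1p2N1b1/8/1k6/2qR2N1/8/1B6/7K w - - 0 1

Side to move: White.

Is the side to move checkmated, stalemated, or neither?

neither

White to move; white king on h1.
In check: no.
Legal moves for White include: Ng8, Nc8, Ng6, Nc6, Nf5, Nd5, Nh6, Nf6, Ne5, Ne3, Nh2, Nf2, Rd8, Rd7, Rd6, Rd5+, Rf4, Re4, ... (list truncated; more exist).
White has legal moves and is not in check → neither.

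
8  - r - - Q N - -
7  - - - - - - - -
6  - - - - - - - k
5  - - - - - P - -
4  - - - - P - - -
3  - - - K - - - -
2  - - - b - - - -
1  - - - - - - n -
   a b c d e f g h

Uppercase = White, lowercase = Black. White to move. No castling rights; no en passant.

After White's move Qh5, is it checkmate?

After Qh5: black king on h6; in check: yes, from the white queen on h5.
Black has 2 legal replies: Kg7, Kxh5.
In check but a legal move exists → not checkmate.

no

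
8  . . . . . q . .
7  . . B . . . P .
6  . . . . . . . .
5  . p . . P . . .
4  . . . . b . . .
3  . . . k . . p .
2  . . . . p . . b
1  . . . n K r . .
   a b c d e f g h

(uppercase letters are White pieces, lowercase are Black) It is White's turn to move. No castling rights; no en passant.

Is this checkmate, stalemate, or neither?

White to move; white king on e1.
In check: yes, from the black rook on f1.
King squares — d1: attacked by Rf1; f1: attacked by Pe2; d2: attacked by Kd3; e2: attacked by Kd3; f2: attacked by Nd1.
Legal moves for White: none.
In check with no legal moves → checkmate.

checkmate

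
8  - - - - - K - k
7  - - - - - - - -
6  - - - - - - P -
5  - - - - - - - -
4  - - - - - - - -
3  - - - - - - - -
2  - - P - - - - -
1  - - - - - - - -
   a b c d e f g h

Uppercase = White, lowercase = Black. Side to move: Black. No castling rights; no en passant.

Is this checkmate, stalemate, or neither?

stalemate

Black to move; black king on h8.
In check: no.
King squares — g7: attacked by Kf8; h7: attacked by Pg6; g8: attacked by Kf8.
Legal moves for Black: none.
Not in check and no legal moves → stalemate.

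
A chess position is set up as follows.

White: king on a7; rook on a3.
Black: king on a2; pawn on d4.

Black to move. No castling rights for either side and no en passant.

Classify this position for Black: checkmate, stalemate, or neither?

Black to move; black king on a2.
In check: yes, from the white rook on a3.
King squares — a1: attacked by Ra3; b1: available; b2: available; a3: available; b3: attacked by Ra3.
Legal moves for Black: Kxa3, Kb2, Kb1.
Black is in check but has 3 legal moves → neither.

neither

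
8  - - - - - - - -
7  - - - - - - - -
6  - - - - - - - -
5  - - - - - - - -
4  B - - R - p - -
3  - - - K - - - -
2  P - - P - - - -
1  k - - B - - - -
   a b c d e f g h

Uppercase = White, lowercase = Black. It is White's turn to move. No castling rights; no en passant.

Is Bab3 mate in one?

After Bab3: black king on a1; in check: no.
Black is not in check, so this cannot be checkmate.

no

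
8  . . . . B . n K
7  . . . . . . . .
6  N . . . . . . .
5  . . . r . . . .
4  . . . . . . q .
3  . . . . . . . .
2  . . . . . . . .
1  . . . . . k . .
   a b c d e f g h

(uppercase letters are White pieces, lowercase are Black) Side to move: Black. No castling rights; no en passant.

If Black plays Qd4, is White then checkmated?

After Qd4: white king on h8; in check: yes, from the black queen on d4.
White has 2 legal replies: Kxg8, Kh7.
In check but a legal move exists → not checkmate.

no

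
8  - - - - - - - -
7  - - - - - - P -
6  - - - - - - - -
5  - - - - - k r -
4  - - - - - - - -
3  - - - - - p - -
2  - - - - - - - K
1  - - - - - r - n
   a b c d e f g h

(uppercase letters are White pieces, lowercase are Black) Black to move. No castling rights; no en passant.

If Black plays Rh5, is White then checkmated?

After Rh5: white king on h2; in check: yes, from the black rook on h5.
King squares — g1: attacked by Rf1; h1: attacked by Rf1; g2: attacked by Pf3; g3: attacked by Nh1; h3: attacked by Rh5.
White has no legal moves → checkmate.

yes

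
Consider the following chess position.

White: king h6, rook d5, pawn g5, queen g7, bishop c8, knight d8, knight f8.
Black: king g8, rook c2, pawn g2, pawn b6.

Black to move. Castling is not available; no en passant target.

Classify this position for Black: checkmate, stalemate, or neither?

checkmate

Black to move; black king on g8.
In check: yes, from the white queen on g7.
King squares — f7: attacked by Qg7; g7: attacked by Kh6; h7: attacked by Kh6; f8: attacked by Qg7; h8: attacked by Qg7.
Legal moves for Black: none.
In check with no legal moves → checkmate.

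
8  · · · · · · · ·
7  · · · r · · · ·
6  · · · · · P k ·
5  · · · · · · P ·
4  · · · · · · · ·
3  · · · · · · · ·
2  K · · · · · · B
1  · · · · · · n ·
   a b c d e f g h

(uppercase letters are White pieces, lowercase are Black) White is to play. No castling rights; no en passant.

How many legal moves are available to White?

13

White to move; king on a2.
In check: no.
Legal moves: Bb8, Bc7, Bd6, Be5, Bf4, Bg3, Bxg1, Kb3, Ka3, Kb2, Kb1, Ka1, f7.
Count: 13.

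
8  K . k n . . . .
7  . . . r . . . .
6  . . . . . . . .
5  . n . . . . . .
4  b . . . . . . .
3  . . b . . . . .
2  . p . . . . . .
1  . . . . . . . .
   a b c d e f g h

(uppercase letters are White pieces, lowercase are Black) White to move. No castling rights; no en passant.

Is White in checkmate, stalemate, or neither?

White to move; white king on a8.
In check: no.
King squares — a7: attacked by Nb5; b7: attacked by Rd7; b8: attacked by Kc8.
Legal moves for White: none.
Not in check and no legal moves → stalemate.

stalemate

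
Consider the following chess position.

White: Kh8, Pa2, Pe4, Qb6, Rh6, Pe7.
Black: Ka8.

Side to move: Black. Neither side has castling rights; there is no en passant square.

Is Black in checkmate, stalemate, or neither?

stalemate

Black to move; black king on a8.
In check: no.
King squares — a7: attacked by Qb6; b7: attacked by Qb6; b8: attacked by Qb6.
Legal moves for Black: none.
Not in check and no legal moves → stalemate.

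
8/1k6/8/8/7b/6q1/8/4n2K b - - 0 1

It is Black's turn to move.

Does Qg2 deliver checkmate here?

yes

After Qg2: white king on h1; in check: yes, from the black queen on g2.
King squares — g1: attacked by Qg2; g2: attacked by Ne1; h2: attacked by Qg2.
White has no legal moves → checkmate.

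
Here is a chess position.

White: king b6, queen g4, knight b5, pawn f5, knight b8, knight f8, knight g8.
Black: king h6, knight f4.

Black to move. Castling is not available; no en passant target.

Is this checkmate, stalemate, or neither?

checkmate

Black to move; black king on h6.
In check: yes, from the white knight on g8.
King squares — g5: attacked by Qg4; h5: attacked by Qg4; g6: attacked by Qg4; g7: attacked by Qg4; h7: attacked by Nf8.
Legal moves for Black: none.
In check with no legal moves → checkmate.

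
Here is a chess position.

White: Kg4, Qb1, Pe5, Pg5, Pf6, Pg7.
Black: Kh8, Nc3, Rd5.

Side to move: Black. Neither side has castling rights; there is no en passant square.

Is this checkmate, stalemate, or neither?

neither

Black to move; black king on h8.
In check: yes, from the white pawn on g7.
Legal moves for Black: Kg8.
Black is in check but has 1 legal move → neither.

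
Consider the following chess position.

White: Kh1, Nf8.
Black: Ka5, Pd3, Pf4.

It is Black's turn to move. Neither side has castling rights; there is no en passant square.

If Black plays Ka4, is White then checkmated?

After Ka4: white king on h1; in check: no.
White is not in check, so this cannot be checkmate.

no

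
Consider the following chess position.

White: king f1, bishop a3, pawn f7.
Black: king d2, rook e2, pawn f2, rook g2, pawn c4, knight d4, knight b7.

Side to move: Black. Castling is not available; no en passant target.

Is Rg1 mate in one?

After Rg1: white king on f1; in check: yes, from the black rook on g1.
King squares — e1: attacked by Rg1; g1: attacked by Pf2; e2: attacked by Kd2; f2: attacked by Re2; g2: attacked by Rg1.
White has no legal moves → checkmate.

yes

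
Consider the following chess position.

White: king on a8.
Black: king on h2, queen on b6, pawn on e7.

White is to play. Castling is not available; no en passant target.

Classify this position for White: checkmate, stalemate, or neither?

stalemate

White to move; white king on a8.
In check: no.
King squares — a7: attacked by Qb6; b7: attacked by Qb6; b8: attacked by Qb6.
Legal moves for White: none.
Not in check and no legal moves → stalemate.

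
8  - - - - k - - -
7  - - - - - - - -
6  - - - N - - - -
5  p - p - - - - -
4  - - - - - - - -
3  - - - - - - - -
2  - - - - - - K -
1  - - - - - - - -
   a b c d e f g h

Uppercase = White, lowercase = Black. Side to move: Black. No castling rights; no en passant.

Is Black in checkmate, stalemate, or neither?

Black to move; black king on e8.
In check: yes, from the white knight on d6.
Legal moves for Black: Kf8, Kd8, Ke7, Kd7.
Black is in check but has 4 legal moves → neither.

neither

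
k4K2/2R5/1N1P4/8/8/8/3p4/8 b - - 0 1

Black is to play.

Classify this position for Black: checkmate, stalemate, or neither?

Black to move; black king on a8.
In check: yes, from the white knight on b6.
Legal moves for Black: Kb8.
Black is in check but has 1 legal move → neither.

neither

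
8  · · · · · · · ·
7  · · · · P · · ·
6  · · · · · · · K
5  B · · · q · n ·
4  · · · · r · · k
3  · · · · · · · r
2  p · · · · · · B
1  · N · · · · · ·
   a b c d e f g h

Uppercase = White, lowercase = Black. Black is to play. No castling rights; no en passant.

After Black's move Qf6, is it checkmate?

yes

After Qf6: white king on h6; in check: yes, from the black queen on f6.
King squares — g5: attacked by Kh4; h5: attacked by Kh4; g6: attacked by Qf6; g7: attacked by Qf6; h7: attacked by Ng5.
White has no legal moves → checkmate.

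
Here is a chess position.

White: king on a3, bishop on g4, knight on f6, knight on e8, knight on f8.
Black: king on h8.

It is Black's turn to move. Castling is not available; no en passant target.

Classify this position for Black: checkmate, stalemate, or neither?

stalemate

Black to move; black king on h8.
In check: no.
King squares — g7: attacked by Ne8; h7: attacked by Nf6; g8: attacked by Nf6.
Legal moves for Black: none.
Not in check and no legal moves → stalemate.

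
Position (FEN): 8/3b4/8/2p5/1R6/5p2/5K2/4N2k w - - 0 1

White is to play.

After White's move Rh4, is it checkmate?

After Rh4: black king on h1; in check: yes, from the white rook on h4.
Black has 1 legal reply: Bh3.
In check but a legal move exists → not checkmate.

no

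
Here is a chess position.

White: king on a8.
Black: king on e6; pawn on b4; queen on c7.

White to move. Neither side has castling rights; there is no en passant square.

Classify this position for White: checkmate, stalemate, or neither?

stalemate

White to move; white king on a8.
In check: no.
King squares — a7: attacked by Qc7; b7: attacked by Qc7; b8: attacked by Qc7.
Legal moves for White: none.
Not in check and no legal moves → stalemate.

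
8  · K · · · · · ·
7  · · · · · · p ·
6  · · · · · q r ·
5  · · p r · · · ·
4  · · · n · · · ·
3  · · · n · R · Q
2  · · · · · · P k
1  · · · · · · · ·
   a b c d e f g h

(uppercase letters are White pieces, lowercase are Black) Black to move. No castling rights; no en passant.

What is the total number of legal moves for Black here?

1

Black to move; king on h2.
In check: yes, from the white queen on h3.
Legal moves: Kg1.
Count: 1.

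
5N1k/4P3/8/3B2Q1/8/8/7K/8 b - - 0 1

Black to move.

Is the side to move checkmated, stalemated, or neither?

stalemate

Black to move; black king on h8.
In check: no.
King squares — g7: attacked by Qg5; h7: attacked by Nf8; g8: attacked by Bd5.
Legal moves for Black: none.
Not in check and no legal moves → stalemate.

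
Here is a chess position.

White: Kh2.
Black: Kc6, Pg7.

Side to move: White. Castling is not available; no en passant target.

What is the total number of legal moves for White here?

White to move; king on h2.
In check: no.
Legal moves: Kh3, Kg3, Kg2, Kh1, Kg1.
Count: 5.

5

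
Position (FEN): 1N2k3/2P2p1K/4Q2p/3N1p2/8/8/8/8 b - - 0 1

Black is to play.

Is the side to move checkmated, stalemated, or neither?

Black to move; black king on e8.
In check: yes, from the white queen on e6.
Legal moves for Black: Kf8, fxe6.
Black is in check but has 2 legal moves → neither.

neither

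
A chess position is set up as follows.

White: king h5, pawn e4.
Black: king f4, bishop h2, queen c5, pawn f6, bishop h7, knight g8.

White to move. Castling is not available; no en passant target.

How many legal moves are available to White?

White to move; king on h5.
In check: yes, from the black queen on c5.
Legal moves: Kh4, e5.
Count: 2.

2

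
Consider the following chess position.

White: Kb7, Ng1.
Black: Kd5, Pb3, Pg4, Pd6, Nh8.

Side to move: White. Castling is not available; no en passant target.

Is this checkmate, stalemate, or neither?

neither

White to move; white king on b7.
In check: no.
Legal moves for White: Kc8, Kb8, Ka8, Kc7, Ka7, Kb6, Ka6, Nh3, Nf3, Ne2.
White has 10 legal moves and is not in check → neither.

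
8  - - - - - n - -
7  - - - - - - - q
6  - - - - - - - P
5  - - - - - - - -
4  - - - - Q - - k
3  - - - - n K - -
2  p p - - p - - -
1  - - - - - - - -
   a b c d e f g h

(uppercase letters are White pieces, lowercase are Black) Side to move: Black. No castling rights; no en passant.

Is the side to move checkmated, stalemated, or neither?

neither

Black to move; black king on h4.
In check: yes, from the white queen on e4.
King squares — g3: attacked by Kf3; h3: available; g4: attacked by Kf3; g5: available; h5: available.
Legal moves for Black: Kh5, Kg5, Kh3, Qxe4+, Ng4.
Black is in check but has 5 legal moves → neither.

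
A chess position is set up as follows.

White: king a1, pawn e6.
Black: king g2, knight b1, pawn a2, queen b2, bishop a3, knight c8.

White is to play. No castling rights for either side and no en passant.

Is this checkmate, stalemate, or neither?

White to move; white king on a1.
In check: yes, from the black queen on b2.
King squares — b1: attacked by Pa2; a2: attacked by Qb2; b2: attacked by Ba3.
Legal moves for White: none.
In check with no legal moves → checkmate.

checkmate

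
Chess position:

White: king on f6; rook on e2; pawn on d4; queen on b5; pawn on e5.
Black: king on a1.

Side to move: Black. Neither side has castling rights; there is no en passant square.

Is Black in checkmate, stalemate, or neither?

Black to move; black king on a1.
In check: no.
King squares — b1: attacked by Qb5; a2: attacked by Re2; b2: attacked by Re2.
Legal moves for Black: none.
Not in check and no legal moves → stalemate.

stalemate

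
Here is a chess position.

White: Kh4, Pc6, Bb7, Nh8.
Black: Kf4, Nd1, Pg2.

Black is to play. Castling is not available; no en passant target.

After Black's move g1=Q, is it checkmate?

no

After g1=Q: white king on h4; in check: no.
White is not in check, so this cannot be checkmate.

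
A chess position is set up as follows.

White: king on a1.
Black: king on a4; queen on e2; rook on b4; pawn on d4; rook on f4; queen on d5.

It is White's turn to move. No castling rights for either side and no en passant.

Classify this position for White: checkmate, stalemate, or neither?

stalemate

White to move; white king on a1.
In check: no.
King squares — b1: attacked by Rb4; a2: attacked by Qe2; b2: attacked by Qe2.
Legal moves for White: none.
Not in check and no legal moves → stalemate.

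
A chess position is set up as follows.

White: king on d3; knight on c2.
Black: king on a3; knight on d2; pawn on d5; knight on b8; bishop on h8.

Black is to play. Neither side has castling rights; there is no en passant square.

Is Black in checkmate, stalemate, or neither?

neither

Black to move; black king on a3.
In check: yes, from the white knight on c2.
King squares — a2: available; b2: available; b3: available; a4: available; b4: attacked by Nc2.
Legal moves for Black: Ka4, Kb3, Kb2, Ka2.
Black is in check but has 4 legal moves → neither.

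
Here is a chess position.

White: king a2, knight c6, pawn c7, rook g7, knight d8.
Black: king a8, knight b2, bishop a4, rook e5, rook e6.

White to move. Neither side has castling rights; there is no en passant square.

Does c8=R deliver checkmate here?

yes

After c8=R: black king on a8; in check: yes, from the white rook on c8.
King squares — a7: attacked by Nc6; b7: attacked by Rg7; b8: attacked by Nc6.
Black has no legal moves → checkmate.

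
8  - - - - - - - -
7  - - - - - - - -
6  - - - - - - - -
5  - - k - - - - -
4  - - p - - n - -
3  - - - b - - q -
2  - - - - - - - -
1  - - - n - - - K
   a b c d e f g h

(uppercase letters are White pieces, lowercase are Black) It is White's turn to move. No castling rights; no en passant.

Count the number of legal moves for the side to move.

0

White to move; king on h1.
In check: no.
Legal moves: none.
Count: 0.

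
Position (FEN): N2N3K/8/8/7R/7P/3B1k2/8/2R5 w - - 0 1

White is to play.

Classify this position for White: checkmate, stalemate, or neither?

White to move; white king on h8.
In check: no.
Legal moves for White include: Kg8, Kh7, Kg7, Nf7, Nb7, Ne6, Nc6, Nc7, Nb6, Rh7, Rh6, Rg5, Rf5+, Re5, Rd5, Rhc5, Rb5, Ra5, ... (list truncated; more exist).
White has legal moves and is not in check → neither.

neither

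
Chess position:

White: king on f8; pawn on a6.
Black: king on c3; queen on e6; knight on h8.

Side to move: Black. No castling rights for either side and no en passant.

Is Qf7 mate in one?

After Qf7: white king on f8; in check: yes, from the black queen on f7.
King squares — e7: attacked by Qf7; f7: attacked by Nh8; g7: attacked by Qf7; e8: attacked by Qf7; g8: attacked by Qf7.
White has no legal moves → checkmate.

yes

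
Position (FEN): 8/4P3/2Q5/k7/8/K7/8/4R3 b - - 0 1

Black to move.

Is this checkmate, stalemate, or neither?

Black to move; black king on a5.
In check: no.
King squares — a4: attacked by Ka3; b4: attacked by Ka3; b5: attacked by Qc6; a6: attacked by Qc6; b6: attacked by Qc6.
Legal moves for Black: none.
Not in check and no legal moves → stalemate.

stalemate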